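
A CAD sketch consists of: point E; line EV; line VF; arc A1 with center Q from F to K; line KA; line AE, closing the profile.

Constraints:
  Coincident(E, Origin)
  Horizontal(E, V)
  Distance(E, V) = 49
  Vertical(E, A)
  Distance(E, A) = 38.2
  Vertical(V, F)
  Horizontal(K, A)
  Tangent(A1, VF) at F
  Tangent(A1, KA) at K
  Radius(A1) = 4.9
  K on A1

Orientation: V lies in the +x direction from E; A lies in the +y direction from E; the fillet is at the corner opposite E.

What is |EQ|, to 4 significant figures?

55.26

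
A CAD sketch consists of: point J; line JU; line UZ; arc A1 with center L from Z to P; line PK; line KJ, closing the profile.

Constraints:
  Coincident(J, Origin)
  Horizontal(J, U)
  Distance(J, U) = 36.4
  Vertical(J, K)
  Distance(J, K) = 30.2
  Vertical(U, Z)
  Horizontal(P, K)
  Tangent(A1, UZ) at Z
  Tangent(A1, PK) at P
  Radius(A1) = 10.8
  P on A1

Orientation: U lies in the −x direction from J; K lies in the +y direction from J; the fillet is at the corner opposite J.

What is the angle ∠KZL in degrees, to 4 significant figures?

16.53°

J is at the origin; JU is horizontal with |JU| = 36.4 and U on the −x side, so U = (-36.40, 0.000). J and K share the same x with |JK| = 30.2 and K on the +y side, so K = (0.000, 30.20). The virtual corner opposite J is at (-36.40, 30.20). Since A1 is tangent to UZ there, LZ ⟂ UZ and A1 meets PK tangentially, so LP is at right angles to PK, with radius 10.8, so the center L sits 10.8 in from both sides at L = (-25.60, 19.40). That places the tangent points at Z = (-36.40, 19.40) on UZ and P = (-25.60, 30.20) on PK. Then cos ∠KZL = ZK·ZL / (|ZK||ZL|), giving 16.53°.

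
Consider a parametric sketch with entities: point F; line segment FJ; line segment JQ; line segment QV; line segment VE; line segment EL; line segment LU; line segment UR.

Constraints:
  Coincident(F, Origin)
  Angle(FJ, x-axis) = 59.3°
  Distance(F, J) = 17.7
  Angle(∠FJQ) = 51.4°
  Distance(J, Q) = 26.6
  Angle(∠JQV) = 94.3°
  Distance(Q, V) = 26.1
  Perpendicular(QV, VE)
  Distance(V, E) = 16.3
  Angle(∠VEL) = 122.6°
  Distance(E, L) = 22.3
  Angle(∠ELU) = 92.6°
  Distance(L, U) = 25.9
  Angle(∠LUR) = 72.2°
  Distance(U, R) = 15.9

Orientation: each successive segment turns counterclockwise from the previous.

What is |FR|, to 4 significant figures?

15.04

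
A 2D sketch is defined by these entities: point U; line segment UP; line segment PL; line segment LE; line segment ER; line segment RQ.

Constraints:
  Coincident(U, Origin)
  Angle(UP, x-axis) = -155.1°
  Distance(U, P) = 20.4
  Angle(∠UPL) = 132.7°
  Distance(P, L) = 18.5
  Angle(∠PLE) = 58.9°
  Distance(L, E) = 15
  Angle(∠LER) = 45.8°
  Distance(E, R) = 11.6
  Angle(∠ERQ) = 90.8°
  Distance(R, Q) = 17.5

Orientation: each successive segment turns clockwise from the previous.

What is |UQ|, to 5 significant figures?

42.525

U is at the origin; UP runs at -155.1° with length 20.4, so P = (-18.504, -8.5891). ∠UPL = 132.7° gives PL at 157.60° from the x-axis; with |PL| = 18.5, L = (-35.608, -1.5393). ∠PLE = 58.9° gives LE at 36.500° from the x-axis; with |LE| = 15.0, E = (-23.550, 7.3830). ∠LER = 45.8° gives ER at -97.700° from the x-axis; with |ER| = 11.6, R = (-25.104, -4.1124). ∠ERQ = 90.8° gives RQ at 173.10° from the x-axis; with |RQ| = 17.5, Q = (-42.477, -2.0100). Then |UQ| = |Q − U| = 42.525.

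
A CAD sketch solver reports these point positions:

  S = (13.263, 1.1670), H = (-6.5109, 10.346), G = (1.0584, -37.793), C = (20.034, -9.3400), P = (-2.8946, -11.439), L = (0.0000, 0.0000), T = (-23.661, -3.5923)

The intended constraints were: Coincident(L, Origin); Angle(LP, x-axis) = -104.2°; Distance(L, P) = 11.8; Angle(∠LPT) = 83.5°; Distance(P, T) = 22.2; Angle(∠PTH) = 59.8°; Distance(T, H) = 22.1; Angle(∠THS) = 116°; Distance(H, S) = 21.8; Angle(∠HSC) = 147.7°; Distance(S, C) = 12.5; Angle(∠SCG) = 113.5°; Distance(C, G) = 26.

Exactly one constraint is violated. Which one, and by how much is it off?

Distance(C, G) = 26 — off by 8.20.

L = (0.00, 0.00) ✓; LP at -104.2° ✓; |LP| = 11.80 ✓; ∠LPT = 83.50° ✓; |PT| = 22.20 ✓; ∠PTH = 59.80° ✓; |TH| = 22.10 ✓; ∠THS = 116.0° ✓; |HS| = 21.80 ✓; ∠HSC = 147.7° ✓; |SC| = 12.50 ✓; ∠SCG = 113.5° ✓; |CG| = 34.20 ✗.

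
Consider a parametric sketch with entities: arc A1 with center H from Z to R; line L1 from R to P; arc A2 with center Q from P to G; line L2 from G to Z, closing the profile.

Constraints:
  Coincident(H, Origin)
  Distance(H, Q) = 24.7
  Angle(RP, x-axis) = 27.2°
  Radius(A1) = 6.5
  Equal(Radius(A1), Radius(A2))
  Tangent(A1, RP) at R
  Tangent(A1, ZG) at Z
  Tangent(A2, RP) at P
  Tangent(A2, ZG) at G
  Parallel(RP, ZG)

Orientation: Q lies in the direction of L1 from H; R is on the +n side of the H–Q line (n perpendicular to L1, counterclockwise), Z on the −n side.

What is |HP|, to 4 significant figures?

25.54

Tangency of A1 to both parallel lines with radius 6.5 puts R and Z at H ± 6.5·n: R = (-2.971, 5.781), Z = (2.971, -5.781). Equal radii place P and G the same way about Q: P = Q + 6.5·n = (19.00, 17.07), G = Q − 6.5·n = (24.94, 5.509). Then |HP| = |P − H| = 25.54.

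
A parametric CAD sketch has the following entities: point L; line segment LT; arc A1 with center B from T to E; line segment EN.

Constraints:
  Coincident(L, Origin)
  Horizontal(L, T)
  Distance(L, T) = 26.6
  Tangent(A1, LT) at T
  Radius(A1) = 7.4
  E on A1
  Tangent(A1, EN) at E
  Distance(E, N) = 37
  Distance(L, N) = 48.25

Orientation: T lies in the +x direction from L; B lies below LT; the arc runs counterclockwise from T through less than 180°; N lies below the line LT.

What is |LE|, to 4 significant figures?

20.56

L is at the origin; LT is horizontal with |LT| = 26.6 and T on the +x side, so T = (26.60, 0.000). A1 meets LT tangentially, so BT is at right angles to LT, so B = T + (0, -7.4) = (26.60, -7.400). Since BE ⟂ EN (tangency), |BN| = √(7.4² + 37.0²) = 37.73 regardless of where E sits on A1. So N lies on both circle(L, 48.25) and circle(B, 37.73); the below-LT intersection is N = (18.99, -44.36). E is the foot of the tangent from N: E = (19.20, -7.357).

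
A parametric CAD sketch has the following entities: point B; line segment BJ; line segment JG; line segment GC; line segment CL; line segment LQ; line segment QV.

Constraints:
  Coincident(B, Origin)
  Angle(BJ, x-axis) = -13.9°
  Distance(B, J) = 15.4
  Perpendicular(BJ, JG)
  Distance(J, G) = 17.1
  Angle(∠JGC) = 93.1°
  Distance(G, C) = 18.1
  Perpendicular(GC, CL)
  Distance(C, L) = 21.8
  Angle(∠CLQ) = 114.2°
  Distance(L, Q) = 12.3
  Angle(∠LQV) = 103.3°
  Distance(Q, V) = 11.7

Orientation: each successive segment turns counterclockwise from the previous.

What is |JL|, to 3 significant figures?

19.6

∠JGC = 93.1° gives GC at 163° from the x-axis; with |GC| = 18.1, C = (1.75, 18.2). The perpendicularity gives CL at right angles to GC, so CL runs at -107°; with |CL| = 21.8, L = (-4.63, -2.66). Then |JL| = |L − J| = 19.6.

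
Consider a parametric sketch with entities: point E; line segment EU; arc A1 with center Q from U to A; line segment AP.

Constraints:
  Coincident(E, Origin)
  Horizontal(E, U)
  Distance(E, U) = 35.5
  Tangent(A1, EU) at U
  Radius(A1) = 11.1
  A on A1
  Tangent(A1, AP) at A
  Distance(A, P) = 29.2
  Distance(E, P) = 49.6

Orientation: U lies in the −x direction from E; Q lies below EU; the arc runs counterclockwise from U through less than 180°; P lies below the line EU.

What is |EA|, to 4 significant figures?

47.86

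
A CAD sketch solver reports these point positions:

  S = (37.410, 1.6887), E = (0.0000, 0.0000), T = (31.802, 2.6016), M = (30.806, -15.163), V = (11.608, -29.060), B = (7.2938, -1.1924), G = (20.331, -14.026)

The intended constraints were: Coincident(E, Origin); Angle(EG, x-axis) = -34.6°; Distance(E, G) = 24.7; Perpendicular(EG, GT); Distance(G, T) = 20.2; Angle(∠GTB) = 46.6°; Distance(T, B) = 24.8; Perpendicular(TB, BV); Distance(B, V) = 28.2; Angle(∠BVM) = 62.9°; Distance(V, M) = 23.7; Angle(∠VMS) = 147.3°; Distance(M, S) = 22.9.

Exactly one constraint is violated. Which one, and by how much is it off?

Distance(M, S) = 22.9 — off by 4.80.

E = (0.00, 0.00) ✓; EG at -34.60° ✓; |EG| = 24.70 ✓; ∠(EG, GT) = 90.00° ✓; |GT| = 20.20 ✓; ∠GTB = 46.60° ✓; |TB| = 24.80 ✓; ∠(TB, BV) = 90.00° ✓; |BV| = 28.20 ✓; ∠BVM = 62.90° ✓; |VM| = 23.70 ✓; ∠VMS = 147.3° ✓; |MS| = 18.10 ✗.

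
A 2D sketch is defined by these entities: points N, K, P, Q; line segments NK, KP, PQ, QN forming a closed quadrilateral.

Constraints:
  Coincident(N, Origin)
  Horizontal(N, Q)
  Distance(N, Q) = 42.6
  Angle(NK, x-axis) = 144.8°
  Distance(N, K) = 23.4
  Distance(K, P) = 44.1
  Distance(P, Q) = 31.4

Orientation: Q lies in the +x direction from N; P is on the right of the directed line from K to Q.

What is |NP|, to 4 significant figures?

20.85

Checks: |KP| = 44.10 ✓; |PQ| = 31.40 ✓.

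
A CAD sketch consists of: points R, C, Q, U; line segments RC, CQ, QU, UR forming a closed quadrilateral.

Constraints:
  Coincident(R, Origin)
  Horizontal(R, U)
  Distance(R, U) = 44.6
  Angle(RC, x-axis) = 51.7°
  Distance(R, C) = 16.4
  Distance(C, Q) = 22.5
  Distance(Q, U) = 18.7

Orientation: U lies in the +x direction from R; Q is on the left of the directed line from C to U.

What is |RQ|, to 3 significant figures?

35.6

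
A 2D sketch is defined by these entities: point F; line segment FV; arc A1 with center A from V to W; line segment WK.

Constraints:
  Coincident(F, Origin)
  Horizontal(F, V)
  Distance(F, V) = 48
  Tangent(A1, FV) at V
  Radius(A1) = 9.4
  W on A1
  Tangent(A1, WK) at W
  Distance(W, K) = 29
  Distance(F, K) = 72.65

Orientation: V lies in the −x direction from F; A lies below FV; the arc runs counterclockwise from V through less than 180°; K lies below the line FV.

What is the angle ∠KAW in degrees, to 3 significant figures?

72.0°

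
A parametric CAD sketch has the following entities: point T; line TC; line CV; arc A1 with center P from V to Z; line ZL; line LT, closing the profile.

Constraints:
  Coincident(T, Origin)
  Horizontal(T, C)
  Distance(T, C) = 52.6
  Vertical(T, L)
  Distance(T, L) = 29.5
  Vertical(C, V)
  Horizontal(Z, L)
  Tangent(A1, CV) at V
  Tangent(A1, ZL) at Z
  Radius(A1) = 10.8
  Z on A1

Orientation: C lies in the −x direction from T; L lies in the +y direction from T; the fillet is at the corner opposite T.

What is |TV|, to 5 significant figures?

55.825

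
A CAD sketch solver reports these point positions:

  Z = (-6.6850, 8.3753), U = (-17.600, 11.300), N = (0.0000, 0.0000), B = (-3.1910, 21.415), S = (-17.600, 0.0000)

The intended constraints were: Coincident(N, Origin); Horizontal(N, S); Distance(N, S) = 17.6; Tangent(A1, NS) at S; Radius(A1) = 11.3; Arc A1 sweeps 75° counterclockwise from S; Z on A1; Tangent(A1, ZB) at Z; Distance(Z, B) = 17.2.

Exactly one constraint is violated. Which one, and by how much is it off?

Distance(Z, B) = 17.2 — off by 3.70.

N = (0.00, 0.00) ✓; N.y = 0.00, S.y = 0.00 ✓; |NS| = 17.60 ✓; ∠(US, SN) = 90.00° ✓; |US| = 11.30 ✓; bearing(U→Z) − bearing(U→S) = 75.00° ✓; |UZ| = 11.30 ✓; ∠(UZ, ZB) = 90.00° ✓; |ZB| = 13.50 ✗.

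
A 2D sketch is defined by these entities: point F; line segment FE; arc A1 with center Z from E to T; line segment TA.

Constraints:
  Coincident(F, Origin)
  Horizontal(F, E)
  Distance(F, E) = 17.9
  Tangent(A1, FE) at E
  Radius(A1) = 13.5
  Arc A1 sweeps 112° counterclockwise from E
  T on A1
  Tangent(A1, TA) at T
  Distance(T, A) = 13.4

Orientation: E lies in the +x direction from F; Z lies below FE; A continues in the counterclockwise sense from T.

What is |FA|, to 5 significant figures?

32.681

F is at the origin; F and E share the same y with |FE| = 17.9 and E on the +x side, so E = (17.900, 0.0000). Since A1 is tangent to FE there, ZE ⟂ FE, so Z = E + (0, -13.5) = (17.900, -13.500). On A1, E sits at bearing 90° from Z; a 112° counterclockwise sweep puts T at bearing 202°, so T = Z + 13.5·(cos 202°, sin 202°) = (5.3830, -18.557). Tangency of A1 to TA means the radius ZT is perpendicular to TA, so TA runs along (−sin 202°, cos 202°); with |TA| = 13.4, A = (10.403, -30.981). Then |FA| = |A − F| = 32.681.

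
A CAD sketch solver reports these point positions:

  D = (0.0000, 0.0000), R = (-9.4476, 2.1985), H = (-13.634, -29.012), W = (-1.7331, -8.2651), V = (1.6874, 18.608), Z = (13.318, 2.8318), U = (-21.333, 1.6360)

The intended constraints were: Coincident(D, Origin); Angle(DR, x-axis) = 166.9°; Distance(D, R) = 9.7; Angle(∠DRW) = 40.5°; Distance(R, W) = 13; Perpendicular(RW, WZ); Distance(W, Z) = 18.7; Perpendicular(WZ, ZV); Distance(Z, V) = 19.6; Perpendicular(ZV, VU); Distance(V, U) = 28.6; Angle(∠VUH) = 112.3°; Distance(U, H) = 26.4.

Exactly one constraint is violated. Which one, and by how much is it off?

Distance(U, H) = 26.4 — off by 5.20.

D = (0.00, 0.00) ✓; DR at 166.9° ✓; |DR| = 9.700 ✓; ∠DRW = 40.50° ✓; |RW| = 13.00 ✓; ∠(RW, WZ) = 90.00° ✓; |WZ| = 18.70 ✓; ∠(WZ, ZV) = 90.00° ✓; |ZV| = 19.60 ✓; ∠(ZV, VU) = 90.00° ✓; |VU| = 28.60 ✓; ∠VUH = 112.3° ✓; |UH| = 31.60 ✗.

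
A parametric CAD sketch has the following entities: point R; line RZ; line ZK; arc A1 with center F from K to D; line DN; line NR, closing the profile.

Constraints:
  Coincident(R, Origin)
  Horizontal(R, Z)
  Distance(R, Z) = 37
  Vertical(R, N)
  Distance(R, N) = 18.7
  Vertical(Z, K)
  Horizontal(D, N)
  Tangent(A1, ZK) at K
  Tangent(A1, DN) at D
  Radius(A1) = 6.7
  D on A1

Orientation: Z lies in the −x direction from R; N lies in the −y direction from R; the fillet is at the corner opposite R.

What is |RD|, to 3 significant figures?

35.6

The virtual corner opposite R is at (-37.0, -18.7). The tangent condition forces FK to be normal to ZK and A1 meets DN tangentially, so FD is at right angles to DN, with radius 6.7, so the center F sits 6.7 in from both sides at F = (-30.3, -12.0). That places the tangent points at K = (-37.0, -12.0) on ZK and D = (-30.3, -18.7) on DN. Then |RD| = |D − R| = 35.6.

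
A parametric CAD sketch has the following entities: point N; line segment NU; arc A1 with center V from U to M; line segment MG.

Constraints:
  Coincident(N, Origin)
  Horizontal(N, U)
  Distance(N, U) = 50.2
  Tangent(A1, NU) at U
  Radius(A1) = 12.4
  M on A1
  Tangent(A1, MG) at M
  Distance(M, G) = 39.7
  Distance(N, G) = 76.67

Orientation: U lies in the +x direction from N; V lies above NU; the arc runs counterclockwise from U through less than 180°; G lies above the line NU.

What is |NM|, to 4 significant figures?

64.10

Checks: |VM| = 12.40 ✓; ∠(VM, MG) = 90.00° ✓; |MG| = 39.70 ✓; |NG| = 76.67 ✓.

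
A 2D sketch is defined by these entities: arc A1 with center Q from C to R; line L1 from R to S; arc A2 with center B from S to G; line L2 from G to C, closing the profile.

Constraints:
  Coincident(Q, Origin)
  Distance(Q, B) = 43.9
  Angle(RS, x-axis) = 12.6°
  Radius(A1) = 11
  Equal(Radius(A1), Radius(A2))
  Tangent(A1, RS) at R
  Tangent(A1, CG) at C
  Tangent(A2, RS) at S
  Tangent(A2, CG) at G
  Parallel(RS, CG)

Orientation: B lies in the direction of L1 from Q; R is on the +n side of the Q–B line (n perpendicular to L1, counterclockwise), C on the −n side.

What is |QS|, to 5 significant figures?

45.257

The slot axis is L1's direction at 12.6°, so u = (cos 12.6°, sin 12.6°) = (0.97592, 0.21814) and n = (−sin 12.6°, cos 12.6°) = (-0.21814, 0.97592). Q is at the origin and B lies 43.9 along u from Q, so B = 43.9·u = (42.843, 9.5765). Tangency of A1 to both parallel lines with radius 11.0 puts R and C at Q ± 11.0·n: R = (-2.3996, 10.735), C = (2.3996, -10.735). Equal radii place S and G the same way about B: S = B + 11.0·n = (40.443, 20.312), G = B − 11.0·n = (45.242, -1.1586). Then |QS| = |S − Q| = 45.257.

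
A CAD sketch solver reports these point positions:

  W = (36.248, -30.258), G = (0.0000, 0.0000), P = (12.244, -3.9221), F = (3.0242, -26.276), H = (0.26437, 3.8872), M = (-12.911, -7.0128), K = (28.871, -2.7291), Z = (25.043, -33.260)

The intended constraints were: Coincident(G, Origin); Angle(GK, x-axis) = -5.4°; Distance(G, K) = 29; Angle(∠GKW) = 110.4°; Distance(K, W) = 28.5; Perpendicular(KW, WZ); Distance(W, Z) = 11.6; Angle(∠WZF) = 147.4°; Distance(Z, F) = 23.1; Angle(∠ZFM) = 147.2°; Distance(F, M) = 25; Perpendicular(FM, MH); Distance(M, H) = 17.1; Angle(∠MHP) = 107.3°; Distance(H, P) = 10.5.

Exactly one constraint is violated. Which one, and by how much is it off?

Distance(H, P) = 10.5 — off by 3.80.

G = (0.00, 0.00) ✓; GK at -5.400° ✓; |GK| = 29.00 ✓; ∠GKW = 110.4° ✓; |KW| = 28.50 ✓; ∠(KW, WZ) = 90.00° ✓; |WZ| = 11.60 ✓; ∠WZF = 147.4° ✓; |ZF| = 23.10 ✓; ∠ZFM = 147.2° ✓; |FM| = 25.00 ✓; ∠(FM, MH) = 90.00° ✓; |MH| = 17.10 ✓; ∠MHP = 107.3° ✓; |HP| = 14.30 ✗.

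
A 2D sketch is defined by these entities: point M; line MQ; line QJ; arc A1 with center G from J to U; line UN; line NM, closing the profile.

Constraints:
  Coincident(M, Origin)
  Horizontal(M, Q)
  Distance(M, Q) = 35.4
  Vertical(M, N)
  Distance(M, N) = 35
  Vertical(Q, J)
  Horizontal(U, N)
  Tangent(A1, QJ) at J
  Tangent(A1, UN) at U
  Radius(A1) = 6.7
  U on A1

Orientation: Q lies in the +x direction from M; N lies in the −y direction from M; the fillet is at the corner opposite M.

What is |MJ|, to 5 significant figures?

45.322

The virtual corner opposite M is at (35.400, -35.000). Tangency of A1 to QJ means the radius GJ is perpendicular to QJ and the tangent condition forces GU to be normal to UN, with radius 6.7, so the center G sits 6.7 in from both sides at G = (28.700, -28.300). That places the tangent points at J = (35.400, -28.300) on QJ and U = (28.700, -35.000) on UN. Then |MJ| = |J − M| = 45.322.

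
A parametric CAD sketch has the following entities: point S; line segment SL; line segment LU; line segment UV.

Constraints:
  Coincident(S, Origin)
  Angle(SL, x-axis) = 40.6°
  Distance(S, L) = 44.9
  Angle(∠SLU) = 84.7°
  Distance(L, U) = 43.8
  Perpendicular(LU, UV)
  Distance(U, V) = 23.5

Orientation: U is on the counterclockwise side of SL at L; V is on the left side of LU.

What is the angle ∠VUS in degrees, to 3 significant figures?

41.6°

S is at the origin; SL runs at 40.6° with length 44.9, so L = 44.9·(cos 40.6°, sin 40.6°) = (34.1, 29.2). ∠SLU = 84.7°, so LU runs at 40.6° + (180° − 84.7°) = 136° from the x-axis; with |LU| = 43.8, U = L + 43.8·(cos 136°, sin 136°) = (2.64, 59.7). The perpendicularity gives UV at right angles to LU; with |UV| = 23.5 on the left of LU, V = U + 23.5·(-0.696, -0.718) = (-13.7, 42.8). Then cos ∠VUS = UV·US / (|UV||US|), giving 41.6°.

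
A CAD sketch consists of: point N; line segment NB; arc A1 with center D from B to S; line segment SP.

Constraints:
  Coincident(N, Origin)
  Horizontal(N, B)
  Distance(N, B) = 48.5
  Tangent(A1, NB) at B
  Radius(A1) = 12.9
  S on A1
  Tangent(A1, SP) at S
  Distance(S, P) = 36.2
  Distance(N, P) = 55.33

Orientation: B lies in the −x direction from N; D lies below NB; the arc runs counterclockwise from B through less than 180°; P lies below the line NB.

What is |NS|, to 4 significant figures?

61.34

Checks: |DS| = 12.90 ✓; ∠(DS, SP) = 90.00° ✓; |SP| = 36.20 ✓; |NP| = 55.33 ✓.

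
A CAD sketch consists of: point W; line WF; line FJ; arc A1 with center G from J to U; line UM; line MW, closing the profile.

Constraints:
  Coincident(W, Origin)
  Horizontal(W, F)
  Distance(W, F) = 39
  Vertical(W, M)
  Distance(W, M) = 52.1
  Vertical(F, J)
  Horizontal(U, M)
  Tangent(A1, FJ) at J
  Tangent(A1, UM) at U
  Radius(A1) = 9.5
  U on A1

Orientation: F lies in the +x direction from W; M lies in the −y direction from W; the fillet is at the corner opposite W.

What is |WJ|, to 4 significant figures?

57.76

W is at the origin; WF is horizontal with |WF| = 39.0 and F on the +x side, so F = (39.00, 0.000). WM is vertical with |WM| = 52.1 and M on the −y side, so M = (0.000, -52.10). The virtual corner opposite W is at (39.00, -52.10). The tangent condition forces GJ to be normal to FJ and the tangent condition forces GU to be normal to UM, with radius 9.5, so the center G sits 9.5 in from both sides at G = (29.50, -42.60). That places the tangent points at J = (39.00, -42.60) on FJ and U = (29.50, -52.10) on UM. Then |WJ| = |J − W| = 57.76.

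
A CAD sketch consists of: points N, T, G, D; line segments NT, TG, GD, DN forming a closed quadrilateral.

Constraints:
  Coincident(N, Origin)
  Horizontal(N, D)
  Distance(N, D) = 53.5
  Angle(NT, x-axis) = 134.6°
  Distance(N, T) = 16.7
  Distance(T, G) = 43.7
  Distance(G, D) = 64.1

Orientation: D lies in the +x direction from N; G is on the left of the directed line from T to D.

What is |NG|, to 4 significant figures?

50.12

Checks: |TG| = 43.70 ✓; |GD| = 64.10 ✓.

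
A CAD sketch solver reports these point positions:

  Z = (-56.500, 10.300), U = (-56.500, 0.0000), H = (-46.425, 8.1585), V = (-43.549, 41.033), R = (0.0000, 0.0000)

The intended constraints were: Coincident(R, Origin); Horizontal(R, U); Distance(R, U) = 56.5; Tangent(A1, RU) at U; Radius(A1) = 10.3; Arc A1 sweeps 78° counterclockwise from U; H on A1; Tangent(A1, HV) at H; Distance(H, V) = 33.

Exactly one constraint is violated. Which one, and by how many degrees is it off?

Tangent(A1, HV) at H — off by 7.00°.

R = (0.00, 0.00) ✓; R.y = 0.00, U.y = 0.00 ✓; |RU| = 56.50 ✓; ∠(ZU, UR) = 90.00° ✓; |ZU| = 10.30 ✓; bearing(Z→H) − bearing(Z→U) = 78.00° ✓; |ZH| = 10.30 ✓; ∠(ZH, HV) = 83.00° ✗; |HV| = 33.00 ✓.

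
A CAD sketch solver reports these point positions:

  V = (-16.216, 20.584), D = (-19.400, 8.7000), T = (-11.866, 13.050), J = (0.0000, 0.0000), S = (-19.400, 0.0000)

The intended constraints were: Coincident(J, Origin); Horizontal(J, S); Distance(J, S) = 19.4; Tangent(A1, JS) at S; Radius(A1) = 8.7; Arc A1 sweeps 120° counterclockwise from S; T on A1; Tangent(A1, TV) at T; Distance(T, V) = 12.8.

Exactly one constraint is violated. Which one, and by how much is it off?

Distance(T, V) = 12.8 — off by 4.10.

J = (0.00, 0.00) ✓; J.y = 0.00, S.y = 0.00 ✓; |JS| = 19.40 ✓; ∠(DS, SJ) = 90.00° ✓; |DS| = 8.700 ✓; bearing(D→T) − bearing(D→S) = 120.0° ✓; |DT| = 8.700 ✓; ∠(DT, TV) = 90.00° ✓; |TV| = 8.700 ✗.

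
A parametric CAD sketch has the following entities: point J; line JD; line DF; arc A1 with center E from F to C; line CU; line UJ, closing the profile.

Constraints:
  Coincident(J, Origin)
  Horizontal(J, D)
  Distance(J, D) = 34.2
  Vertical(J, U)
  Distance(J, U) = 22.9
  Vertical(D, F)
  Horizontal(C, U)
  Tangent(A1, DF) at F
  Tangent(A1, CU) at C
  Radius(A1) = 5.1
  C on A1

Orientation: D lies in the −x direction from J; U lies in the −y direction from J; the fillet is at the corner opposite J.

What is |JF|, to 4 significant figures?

38.55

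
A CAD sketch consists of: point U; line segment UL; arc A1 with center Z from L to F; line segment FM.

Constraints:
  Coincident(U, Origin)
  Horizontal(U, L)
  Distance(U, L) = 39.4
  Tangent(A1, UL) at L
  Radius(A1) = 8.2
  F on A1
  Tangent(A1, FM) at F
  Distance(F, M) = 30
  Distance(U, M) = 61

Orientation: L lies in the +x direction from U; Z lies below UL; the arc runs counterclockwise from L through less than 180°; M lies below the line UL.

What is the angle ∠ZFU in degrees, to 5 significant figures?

128.61°

U is at the origin; U and L share the same y with |UL| = 39.4 and L on the +x side, so L = (39.400, 0.0000). Tangency of A1 to UL means the radius ZL is perpendicular to UL, so Z = L + (0, -8.2) = (39.400, -8.2000). Since ZF ⟂ FM (tangency), |ZM| = √(8.2² + 30.0²) = 31.100 regardless of where F sits on A1. So M lies on both circle(U, 61.0) and circle(Z, 31.100); the below-UL intersection is M = (47.546, -38.215). F is the foot of the tangent from M: F = (32.333, -12.358).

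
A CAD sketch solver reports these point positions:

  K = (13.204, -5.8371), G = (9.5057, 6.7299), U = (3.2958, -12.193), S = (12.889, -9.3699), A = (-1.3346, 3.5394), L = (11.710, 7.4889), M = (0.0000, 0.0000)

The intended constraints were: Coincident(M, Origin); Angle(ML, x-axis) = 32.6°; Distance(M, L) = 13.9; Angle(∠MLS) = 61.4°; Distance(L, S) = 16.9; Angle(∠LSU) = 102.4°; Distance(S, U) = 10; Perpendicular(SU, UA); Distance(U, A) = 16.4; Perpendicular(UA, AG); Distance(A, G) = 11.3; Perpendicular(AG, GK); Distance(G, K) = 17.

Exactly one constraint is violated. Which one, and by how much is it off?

Distance(G, K) = 17 — off by 3.90.

M = (0.00, 0.00) ✓; ML at 32.60° ✓; |ML| = 13.90 ✓; ∠MLS = 61.40° ✓; |LS| = 16.90 ✓; ∠LSU = 102.4° ✓; |SU| = 10.00 ✓; ∠(SU, UA) = 90.00° ✓; |UA| = 16.40 ✓; ∠(UA, AG) = 90.00° ✓; |AG| = 11.30 ✓; ∠(AG, GK) = 90.00° ✓; |GK| = 13.10 ✗.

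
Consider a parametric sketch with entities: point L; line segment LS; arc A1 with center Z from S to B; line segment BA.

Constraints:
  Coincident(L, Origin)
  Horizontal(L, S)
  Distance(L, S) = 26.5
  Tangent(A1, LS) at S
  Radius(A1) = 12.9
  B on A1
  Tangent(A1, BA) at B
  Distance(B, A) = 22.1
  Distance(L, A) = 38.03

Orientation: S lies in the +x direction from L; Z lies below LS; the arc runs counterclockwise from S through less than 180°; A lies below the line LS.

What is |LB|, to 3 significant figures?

19.0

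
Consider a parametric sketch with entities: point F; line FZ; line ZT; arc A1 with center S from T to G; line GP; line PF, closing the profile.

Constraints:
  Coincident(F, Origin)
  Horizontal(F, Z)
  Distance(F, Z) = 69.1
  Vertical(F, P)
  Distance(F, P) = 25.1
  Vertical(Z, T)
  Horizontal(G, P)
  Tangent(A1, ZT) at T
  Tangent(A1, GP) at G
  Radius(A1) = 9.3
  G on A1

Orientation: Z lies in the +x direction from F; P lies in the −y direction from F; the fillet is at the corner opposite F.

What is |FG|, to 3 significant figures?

64.9

The virtual corner opposite F is at (69.1, -25.1). Since A1 is tangent to ZT there, ST ⟂ ZT and the tangent condition forces SG to be normal to GP, with radius 9.3, so the center S sits 9.3 in from both sides at S = (59.8, -15.8). That places the tangent points at T = (69.1, -15.8) on ZT and G = (59.8, -25.1) on GP. Then |FG| = |G − F| = 64.9.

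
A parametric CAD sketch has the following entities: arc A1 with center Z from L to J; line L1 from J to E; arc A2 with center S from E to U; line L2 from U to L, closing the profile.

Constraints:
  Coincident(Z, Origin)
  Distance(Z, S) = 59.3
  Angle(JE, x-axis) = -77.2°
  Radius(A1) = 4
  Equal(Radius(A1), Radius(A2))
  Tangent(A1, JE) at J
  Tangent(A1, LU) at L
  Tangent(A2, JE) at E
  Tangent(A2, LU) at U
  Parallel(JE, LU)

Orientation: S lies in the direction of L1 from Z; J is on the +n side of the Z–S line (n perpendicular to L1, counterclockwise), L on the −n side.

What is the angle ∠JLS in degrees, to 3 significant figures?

86.1°

Z is at the origin and S lies 59.3 along u from Z, so S = 59.3·u = (13.1, -57.8). Tangency of A1 to both parallel lines with radius 4.0 puts J and L at Z ± 4.0·n: J = (3.90, 0.886), L = (-3.90, -0.886). Then cos ∠JLS = LJ·LS / (|LJ||LS|), giving 86.1°.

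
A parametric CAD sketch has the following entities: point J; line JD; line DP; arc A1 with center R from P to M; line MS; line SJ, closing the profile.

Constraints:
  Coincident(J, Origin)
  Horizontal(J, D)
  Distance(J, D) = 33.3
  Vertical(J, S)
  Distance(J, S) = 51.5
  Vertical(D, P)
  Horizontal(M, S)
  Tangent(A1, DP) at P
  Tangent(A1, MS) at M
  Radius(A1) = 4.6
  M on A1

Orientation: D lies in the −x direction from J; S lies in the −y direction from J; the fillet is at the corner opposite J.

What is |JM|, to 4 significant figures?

58.96

J is at the origin; JD is horizontal with |JD| = 33.3 and D on the −x side, so D = (-33.30, 0.000). J and S share the same x with |JS| = 51.5 and S on the −y side, so S = (0.000, -51.50). The virtual corner opposite J is at (-33.30, -51.50). A1 meets DP tangentially, so RP is at right angles to DP and the tangent condition forces RM to be normal to MS, with radius 4.6, so the center R sits 4.6 in from both sides at R = (-28.70, -46.90). That places the tangent points at P = (-33.30, -46.90) on DP and M = (-28.70, -51.50) on MS. Then |JM| = |M − J| = 58.96.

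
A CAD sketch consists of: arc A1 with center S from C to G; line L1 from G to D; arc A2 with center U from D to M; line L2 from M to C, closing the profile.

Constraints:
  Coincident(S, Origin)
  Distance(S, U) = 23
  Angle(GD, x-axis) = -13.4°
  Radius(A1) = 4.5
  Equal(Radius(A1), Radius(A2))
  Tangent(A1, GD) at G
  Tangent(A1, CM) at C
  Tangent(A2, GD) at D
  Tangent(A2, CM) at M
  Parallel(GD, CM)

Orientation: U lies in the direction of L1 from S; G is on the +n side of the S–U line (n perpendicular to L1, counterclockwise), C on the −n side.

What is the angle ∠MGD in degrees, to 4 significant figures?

21.37°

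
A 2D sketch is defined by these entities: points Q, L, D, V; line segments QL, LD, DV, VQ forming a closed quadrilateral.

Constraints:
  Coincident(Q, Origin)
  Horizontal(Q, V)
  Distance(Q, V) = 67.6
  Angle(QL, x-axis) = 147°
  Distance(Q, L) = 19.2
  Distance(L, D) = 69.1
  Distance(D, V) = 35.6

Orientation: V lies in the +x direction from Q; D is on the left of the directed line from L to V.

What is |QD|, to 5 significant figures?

58.694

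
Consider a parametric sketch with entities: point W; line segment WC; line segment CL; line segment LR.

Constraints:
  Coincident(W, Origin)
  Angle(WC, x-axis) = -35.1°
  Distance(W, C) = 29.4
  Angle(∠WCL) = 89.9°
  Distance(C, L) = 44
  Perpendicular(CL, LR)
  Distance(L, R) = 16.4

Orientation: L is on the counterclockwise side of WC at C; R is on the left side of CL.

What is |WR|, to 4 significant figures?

45.83

W is at the origin; WC runs at -35.1° with length 29.4, so C = 29.4·(cos -35.1°, sin -35.1°) = (24.05, -16.91). ∠WCL = 89.9°, so CL runs at -35.1° + (180° − 89.9°) = 55.00° from the x-axis; with |CL| = 44.0, L = C + 44.0·(cos 55.00°, sin 55.00°) = (49.29, 19.14). CL is perpendicular to LR; with |LR| = 16.4 on the left of CL, R = L + 16.4·(-0.8192, 0.5736) = (35.86, 28.54). Then |WR| = |R − W| = 45.83.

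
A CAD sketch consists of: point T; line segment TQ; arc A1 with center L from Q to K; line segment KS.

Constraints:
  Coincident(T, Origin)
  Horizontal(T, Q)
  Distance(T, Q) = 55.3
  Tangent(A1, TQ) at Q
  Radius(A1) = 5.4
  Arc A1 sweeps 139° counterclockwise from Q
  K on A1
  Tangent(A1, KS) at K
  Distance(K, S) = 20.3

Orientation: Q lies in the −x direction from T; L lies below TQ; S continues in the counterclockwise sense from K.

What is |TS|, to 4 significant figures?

49.13

T is at the origin; T and Q share the same y with |TQ| = 55.3 and Q on the −x side, so Q = (-55.30, 0.000). A1 meets TQ tangentially, so LQ is at right angles to TQ, so L = Q + (0, -5.4) = (-55.30, -5.400). On A1, Q sits at bearing 90° from L; a 139° counterclockwise sweep puts K at bearing 229°, so K = L + 5.4·(cos 229°, sin 229°) = (-58.84, -9.475). The tangent condition forces LK to be normal to KS, so KS runs along (−sin 229°, cos 229°); with |KS| = 20.3, S = (-43.52, -22.79). Then |TS| = |S − T| = 49.13.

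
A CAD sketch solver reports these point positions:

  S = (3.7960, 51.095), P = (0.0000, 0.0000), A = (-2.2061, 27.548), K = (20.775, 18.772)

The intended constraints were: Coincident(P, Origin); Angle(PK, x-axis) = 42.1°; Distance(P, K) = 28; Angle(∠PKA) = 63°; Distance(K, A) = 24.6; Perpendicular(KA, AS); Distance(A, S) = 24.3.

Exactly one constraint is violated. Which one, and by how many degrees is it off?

Perpendicular(KA, AS) — off by 6.60°.

P = (0.00, 0.00) ✓; PK at 42.10° ✓; |PK| = 28.00 ✓; ∠PKA = 63.00° ✓; |KA| = 24.60 ✓; ∠(KA, AS) = 83.40° ✗; |AS| = 24.30 ✓.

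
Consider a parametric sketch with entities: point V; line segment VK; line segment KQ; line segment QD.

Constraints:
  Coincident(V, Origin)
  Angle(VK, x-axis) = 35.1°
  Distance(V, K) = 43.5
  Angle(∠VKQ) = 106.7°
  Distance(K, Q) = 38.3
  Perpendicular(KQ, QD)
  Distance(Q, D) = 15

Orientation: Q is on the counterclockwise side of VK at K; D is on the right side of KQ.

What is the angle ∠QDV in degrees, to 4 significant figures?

41.88°

V is at the origin; VK runs at 35.1° with length 43.5, so K = 43.5·(cos 35.1°, sin 35.1°) = (35.59, 25.01). ∠VKQ = 106.7°, so KQ runs at 35.1° + (180° − 106.7°) = 108.4° from the x-axis; with |KQ| = 38.3, Q = K + 38.3·(cos 108.4°, sin 108.4°) = (23.50, 61.35). KQ is perpendicular to QD; with |QD| = 15.0 on the right of KQ, D = Q + 15.0·(0.9489, 0.3156) = (37.73, 66.09). Then cos ∠QDV = DQ·DV / (|DQ||DV|), giving 41.88°.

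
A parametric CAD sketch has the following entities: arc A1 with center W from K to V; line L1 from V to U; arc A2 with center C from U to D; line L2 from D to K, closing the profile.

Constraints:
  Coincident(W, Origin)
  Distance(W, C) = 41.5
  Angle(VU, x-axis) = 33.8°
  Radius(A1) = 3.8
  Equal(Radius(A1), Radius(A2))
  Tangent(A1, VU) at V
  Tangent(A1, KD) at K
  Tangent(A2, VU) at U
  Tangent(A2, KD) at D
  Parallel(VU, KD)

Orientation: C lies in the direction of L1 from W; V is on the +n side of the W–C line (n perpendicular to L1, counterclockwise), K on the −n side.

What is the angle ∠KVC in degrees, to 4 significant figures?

84.77°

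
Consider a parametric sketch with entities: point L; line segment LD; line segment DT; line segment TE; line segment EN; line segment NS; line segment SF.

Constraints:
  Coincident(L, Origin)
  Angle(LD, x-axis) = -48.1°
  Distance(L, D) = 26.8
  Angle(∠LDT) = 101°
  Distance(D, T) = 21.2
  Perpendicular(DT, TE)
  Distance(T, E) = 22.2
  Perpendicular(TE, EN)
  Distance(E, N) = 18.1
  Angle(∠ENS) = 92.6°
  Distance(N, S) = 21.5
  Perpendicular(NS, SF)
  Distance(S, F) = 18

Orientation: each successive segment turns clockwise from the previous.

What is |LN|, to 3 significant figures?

9.18

L is at the origin; LD runs at -48.1° with length 26.8, so D = (17.9, -19.9). ∠LDT = 101.0° gives DT at -127° from the x-axis; with |DT| = 21.2, T = (5.11, -36.9). DT ⟂ TE, so TE runs at 143°; with |TE| = 22.2, E = (-12.6, -23.5). TE ⟂ EN, so EN runs at 52.9°; with |EN| = 18.1, N = (-1.68, -9.03). Then |LN| = |N − L| = 9.18.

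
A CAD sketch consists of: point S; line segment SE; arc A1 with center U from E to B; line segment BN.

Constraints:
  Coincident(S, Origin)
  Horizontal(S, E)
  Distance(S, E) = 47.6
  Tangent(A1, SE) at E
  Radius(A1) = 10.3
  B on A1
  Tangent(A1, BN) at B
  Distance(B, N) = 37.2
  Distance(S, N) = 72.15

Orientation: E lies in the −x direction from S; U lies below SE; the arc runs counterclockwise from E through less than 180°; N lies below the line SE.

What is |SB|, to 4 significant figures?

58.96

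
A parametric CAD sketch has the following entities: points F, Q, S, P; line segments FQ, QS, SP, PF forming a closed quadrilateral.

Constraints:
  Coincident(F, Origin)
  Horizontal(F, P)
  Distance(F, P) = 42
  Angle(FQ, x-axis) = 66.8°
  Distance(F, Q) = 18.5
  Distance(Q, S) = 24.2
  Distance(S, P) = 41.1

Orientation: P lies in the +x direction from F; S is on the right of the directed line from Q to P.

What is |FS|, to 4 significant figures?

6.624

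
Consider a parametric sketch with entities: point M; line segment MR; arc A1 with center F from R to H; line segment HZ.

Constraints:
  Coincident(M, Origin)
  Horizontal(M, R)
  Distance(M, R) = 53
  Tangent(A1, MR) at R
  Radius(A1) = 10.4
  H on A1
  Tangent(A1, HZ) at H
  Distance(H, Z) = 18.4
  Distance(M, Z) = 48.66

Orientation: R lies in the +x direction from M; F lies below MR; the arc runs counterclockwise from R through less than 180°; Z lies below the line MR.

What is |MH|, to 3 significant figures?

43.6

Checks: M.y = 0.00, R.y = 0.00 ✓; |FH| = 10.40 ✓; ∠(FH, HZ) = 90.00° ✓; |HZ| = 18.40 ✓; |MZ| = 48.66 ✓.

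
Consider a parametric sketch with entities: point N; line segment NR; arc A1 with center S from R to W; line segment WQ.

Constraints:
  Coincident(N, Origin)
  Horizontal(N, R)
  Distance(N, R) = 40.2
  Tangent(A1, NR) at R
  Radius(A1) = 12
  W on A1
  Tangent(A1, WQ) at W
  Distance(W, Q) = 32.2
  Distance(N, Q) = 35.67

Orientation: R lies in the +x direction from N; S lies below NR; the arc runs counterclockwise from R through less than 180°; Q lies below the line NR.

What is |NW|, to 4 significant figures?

30.51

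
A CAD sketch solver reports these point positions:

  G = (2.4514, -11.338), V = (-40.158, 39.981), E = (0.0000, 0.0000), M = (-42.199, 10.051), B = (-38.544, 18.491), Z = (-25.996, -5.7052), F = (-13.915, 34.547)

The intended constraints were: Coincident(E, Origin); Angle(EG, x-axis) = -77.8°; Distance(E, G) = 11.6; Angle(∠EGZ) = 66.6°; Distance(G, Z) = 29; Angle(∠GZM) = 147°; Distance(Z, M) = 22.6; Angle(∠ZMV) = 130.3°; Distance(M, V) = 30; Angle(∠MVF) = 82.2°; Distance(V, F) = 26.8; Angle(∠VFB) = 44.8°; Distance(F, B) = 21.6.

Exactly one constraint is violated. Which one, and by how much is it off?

Distance(F, B) = 21.6 — off by 7.80.

E = (0.00, 0.00) ✓; EG at -77.80° ✓; |EG| = 11.60 ✓; ∠EGZ = 66.60° ✓; |GZ| = 29.00 ✓; ∠GZM = 147.0° ✓; |ZM| = 22.60 ✓; ∠ZMV = 130.3° ✓; |MV| = 30.00 ✓; ∠MVF = 82.20° ✓; |VF| = 26.80 ✓; ∠VFB = 44.80° ✓; |FB| = 29.40 ✗.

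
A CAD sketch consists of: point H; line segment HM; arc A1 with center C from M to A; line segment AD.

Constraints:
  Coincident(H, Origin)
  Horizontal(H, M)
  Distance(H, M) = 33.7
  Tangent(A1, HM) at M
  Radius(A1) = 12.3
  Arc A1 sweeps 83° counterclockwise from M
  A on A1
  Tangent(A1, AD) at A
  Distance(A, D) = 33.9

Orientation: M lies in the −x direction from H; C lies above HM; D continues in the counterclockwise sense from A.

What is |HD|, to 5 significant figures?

47.718

H is at the origin; HM is horizontal with |HM| = 33.7 and M on the −x side, so M = (-33.700, 0.0000). The tangent condition forces CM to be normal to HM, so C = M + (0, 12.3) = (-33.700, 12.300). On A1, M sits at bearing -90° from C; an 83° counterclockwise sweep puts A at bearing -7°, so A = C + 12.3·(cos -7°, sin -7°) = (-21.492, 10.801). The tangent condition forces CA to be normal to AD, so AD runs along (−sin -7°, cos -7°); with |AD| = 33.9, D = (-17.360, 44.448). Then |HD| = |D − H| = 47.718.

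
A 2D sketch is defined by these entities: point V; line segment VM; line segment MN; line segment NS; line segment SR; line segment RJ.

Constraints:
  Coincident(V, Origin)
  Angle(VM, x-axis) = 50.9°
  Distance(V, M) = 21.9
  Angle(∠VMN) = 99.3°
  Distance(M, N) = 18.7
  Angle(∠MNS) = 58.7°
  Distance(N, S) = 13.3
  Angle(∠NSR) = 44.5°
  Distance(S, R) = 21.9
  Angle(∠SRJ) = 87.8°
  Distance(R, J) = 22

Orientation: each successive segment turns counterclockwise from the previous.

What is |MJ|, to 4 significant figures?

31.72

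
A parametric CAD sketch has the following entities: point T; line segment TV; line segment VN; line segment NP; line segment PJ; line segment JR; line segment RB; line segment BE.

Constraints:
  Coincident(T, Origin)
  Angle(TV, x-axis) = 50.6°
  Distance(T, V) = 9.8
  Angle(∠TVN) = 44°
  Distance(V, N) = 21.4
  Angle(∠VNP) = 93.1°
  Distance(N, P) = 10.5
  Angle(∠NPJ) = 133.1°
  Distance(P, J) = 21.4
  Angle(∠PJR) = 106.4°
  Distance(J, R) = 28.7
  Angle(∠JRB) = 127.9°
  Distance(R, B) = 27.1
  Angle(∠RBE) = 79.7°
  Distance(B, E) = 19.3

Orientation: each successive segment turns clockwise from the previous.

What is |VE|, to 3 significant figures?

14.5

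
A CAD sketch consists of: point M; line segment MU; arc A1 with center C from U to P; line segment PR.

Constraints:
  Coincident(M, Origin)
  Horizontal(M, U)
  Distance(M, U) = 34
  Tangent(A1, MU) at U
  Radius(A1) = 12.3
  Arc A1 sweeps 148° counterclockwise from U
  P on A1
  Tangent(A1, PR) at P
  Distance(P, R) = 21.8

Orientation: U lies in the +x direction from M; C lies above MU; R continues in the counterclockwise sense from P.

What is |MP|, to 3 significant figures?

46.5

M is at the origin; MU is horizontal with |MU| = 34.0 and U on the +x side, so U = (34.0, 0.00). Since A1 is tangent to MU there, CU ⟂ MU, so C = U + (0, 12.3) = (34.0, 12.3). On A1, U sits at bearing -90° from C; a 148° counterclockwise sweep puts P at bearing 58°, so P = C + 12.3·(cos 58°, sin 58°) = (40.5, 22.7). Then |MP| = |P − M| = 46.5.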